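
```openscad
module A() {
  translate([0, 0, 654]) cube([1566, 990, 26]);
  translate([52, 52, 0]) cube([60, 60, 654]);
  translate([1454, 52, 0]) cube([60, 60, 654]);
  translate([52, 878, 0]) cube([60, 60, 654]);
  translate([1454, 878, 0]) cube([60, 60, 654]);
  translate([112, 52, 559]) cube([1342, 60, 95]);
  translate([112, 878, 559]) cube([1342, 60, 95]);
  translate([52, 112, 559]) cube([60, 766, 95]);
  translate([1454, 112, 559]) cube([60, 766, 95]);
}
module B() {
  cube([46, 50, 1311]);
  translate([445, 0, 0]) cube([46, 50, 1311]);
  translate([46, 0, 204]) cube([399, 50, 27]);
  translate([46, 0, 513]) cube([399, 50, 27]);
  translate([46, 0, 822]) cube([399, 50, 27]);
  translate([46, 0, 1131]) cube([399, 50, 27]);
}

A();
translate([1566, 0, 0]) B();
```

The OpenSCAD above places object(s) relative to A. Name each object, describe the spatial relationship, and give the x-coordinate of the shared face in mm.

A is a table. B is a ladder. The ladder is against the table's +x side, with their −y faces flush. The x-coordinate of the shared face is 1566 mm.

The table's +x face and the ladder's −x face are both at x = 1566 mm.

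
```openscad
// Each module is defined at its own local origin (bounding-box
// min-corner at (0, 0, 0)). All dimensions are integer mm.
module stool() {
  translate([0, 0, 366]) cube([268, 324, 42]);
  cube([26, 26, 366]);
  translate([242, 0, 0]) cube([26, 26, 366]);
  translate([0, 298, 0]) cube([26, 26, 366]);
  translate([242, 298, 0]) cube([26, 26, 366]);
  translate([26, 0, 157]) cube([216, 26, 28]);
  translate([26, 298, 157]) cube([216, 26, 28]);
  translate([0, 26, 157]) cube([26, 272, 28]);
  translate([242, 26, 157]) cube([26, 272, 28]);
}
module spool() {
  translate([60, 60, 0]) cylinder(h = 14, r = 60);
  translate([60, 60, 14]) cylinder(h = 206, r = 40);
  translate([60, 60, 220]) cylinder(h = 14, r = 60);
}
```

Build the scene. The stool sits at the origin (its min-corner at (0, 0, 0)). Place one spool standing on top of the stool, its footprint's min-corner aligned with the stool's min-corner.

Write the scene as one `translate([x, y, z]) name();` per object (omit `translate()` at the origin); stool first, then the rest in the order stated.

stool();
translate([0, 0, 408]) spool();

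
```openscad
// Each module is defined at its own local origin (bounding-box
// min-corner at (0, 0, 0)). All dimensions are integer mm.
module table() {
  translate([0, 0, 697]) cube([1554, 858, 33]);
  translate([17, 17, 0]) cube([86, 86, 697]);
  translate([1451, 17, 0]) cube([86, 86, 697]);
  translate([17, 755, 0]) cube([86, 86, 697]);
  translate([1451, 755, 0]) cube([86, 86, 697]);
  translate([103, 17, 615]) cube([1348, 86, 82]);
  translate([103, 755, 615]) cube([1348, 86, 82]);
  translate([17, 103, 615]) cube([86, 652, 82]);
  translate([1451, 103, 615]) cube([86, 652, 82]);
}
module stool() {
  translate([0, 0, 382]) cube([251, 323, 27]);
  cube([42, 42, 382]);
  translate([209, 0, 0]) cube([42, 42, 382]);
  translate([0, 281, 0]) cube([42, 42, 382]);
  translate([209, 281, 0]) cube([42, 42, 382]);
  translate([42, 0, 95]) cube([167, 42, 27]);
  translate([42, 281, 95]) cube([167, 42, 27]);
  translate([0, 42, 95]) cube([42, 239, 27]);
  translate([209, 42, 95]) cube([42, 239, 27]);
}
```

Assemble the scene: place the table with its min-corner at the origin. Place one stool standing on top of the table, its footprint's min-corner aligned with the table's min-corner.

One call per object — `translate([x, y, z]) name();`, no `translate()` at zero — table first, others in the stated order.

table();
translate([0, 0, 730]) stool();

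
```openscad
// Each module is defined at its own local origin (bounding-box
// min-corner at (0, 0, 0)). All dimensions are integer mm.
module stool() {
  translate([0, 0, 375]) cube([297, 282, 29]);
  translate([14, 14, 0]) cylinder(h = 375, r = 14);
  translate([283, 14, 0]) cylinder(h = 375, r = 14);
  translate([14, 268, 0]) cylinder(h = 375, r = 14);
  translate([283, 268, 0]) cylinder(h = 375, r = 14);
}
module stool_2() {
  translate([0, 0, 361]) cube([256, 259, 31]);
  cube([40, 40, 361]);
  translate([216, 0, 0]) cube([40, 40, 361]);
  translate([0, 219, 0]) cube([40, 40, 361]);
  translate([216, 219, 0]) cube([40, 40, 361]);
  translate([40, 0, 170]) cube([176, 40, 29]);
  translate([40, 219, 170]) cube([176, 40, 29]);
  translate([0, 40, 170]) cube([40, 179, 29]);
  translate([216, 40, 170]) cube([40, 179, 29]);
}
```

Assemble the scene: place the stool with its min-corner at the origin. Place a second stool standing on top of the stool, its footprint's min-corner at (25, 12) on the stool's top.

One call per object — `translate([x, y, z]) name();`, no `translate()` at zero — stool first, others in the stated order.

stool();
translate([25, 12, 404]) stool_2();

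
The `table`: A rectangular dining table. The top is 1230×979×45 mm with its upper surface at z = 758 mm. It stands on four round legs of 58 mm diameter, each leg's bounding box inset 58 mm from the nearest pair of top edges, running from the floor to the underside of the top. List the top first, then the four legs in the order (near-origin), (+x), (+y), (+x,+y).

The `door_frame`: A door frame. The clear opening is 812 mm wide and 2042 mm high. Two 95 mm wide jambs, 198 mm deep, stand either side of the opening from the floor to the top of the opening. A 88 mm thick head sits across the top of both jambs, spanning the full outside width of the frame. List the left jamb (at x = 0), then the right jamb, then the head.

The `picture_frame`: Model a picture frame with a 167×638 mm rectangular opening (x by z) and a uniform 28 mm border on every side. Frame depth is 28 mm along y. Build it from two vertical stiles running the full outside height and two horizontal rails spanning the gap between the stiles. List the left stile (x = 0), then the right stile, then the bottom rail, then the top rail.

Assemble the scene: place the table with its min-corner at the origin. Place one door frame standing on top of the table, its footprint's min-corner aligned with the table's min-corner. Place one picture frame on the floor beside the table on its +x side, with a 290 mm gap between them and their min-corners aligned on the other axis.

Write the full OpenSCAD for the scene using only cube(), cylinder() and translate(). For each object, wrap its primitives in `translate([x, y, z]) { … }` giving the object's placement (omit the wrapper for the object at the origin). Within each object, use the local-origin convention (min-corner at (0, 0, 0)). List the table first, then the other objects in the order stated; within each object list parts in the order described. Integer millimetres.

translate([0, 0, 713]) cube([1230, 979, 45]);
translate([87, 87, 0]) cylinder(h = 713, r = 29);
translate([1143, 87, 0]) cylinder(h = 713, r = 29);
translate([87, 892, 0]) cylinder(h = 713, r = 29);
translate([1143, 892, 0]) cylinder(h = 713, r = 29);
translate([0, 0, 758]) {
  cube([95, 198, 2042]);
  translate([907, 0, 0]) cube([95, 198, 2042]);
  translate([0, 0, 2042]) cube([1002, 198, 88]);
}
translate([1520, 0, 0]) {
  cube([28, 28, 694]);
  translate([195, 0, 0]) cube([28, 28, 694]);
  translate([28, 0, 0]) cube([167, 28, 28]);
  translate([28, 0, 666]) cube([167, 28, 28]);
}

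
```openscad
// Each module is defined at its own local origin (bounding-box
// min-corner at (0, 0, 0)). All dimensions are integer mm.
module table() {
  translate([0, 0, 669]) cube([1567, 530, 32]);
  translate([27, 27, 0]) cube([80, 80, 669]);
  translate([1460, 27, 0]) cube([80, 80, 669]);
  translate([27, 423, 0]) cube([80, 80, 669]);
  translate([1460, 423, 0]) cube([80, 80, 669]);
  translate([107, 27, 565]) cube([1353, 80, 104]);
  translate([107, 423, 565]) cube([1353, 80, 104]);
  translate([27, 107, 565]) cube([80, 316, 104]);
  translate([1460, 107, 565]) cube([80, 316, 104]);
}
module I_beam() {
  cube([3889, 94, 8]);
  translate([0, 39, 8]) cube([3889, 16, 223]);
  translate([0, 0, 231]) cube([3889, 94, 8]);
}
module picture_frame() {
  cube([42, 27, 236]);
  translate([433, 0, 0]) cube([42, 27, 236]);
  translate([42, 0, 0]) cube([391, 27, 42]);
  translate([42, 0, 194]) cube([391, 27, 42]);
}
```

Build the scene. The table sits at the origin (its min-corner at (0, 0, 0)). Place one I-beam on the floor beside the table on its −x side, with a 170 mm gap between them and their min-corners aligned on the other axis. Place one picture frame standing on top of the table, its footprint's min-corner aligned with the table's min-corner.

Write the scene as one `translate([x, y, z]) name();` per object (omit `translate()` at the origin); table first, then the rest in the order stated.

table();
translate([-4059, 0, 0]) I_beam();
translate([0, 0, 701]) picture_frame();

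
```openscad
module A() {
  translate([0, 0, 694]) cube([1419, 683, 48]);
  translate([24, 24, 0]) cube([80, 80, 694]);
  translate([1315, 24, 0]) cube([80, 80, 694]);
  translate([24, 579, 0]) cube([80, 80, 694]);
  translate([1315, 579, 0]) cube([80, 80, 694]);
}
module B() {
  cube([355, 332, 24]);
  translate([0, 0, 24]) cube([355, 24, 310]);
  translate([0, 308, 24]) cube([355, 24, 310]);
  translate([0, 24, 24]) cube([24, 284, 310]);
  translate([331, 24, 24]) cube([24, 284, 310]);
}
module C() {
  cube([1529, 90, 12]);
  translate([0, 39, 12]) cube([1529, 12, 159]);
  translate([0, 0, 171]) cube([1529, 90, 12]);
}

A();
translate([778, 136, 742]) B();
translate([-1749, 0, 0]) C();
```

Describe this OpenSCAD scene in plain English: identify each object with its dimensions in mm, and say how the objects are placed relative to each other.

A is a table with a 1419×683 mm rectangular top, 48 mm thick, top surface at z = 742 mm, supported by four 80×80 mm square legs, each inset 24 mm from the nearest pair of top edges, running from the floor.

B is an open-topped rectangular box: outside dimensions 355×332×334 mm, with a uniform wall and base thickness of 24 mm. The base is a full 355×332 slab on the floor; four walls sit on top of the base. The front and back walls (the −y and +y sides) span the full width; the two side walls fit between them.

C is an I-beam lying along x, 1529 mm long. Overall section height 183 mm. Two flanges 90 mm wide (y) and 12 mm thick, one on the floor and one at the top; a web 12 mm thick runs between them, centred on the flange width.

The open box is on top of the table. The I-beam is on the floor beside the table on its −x side.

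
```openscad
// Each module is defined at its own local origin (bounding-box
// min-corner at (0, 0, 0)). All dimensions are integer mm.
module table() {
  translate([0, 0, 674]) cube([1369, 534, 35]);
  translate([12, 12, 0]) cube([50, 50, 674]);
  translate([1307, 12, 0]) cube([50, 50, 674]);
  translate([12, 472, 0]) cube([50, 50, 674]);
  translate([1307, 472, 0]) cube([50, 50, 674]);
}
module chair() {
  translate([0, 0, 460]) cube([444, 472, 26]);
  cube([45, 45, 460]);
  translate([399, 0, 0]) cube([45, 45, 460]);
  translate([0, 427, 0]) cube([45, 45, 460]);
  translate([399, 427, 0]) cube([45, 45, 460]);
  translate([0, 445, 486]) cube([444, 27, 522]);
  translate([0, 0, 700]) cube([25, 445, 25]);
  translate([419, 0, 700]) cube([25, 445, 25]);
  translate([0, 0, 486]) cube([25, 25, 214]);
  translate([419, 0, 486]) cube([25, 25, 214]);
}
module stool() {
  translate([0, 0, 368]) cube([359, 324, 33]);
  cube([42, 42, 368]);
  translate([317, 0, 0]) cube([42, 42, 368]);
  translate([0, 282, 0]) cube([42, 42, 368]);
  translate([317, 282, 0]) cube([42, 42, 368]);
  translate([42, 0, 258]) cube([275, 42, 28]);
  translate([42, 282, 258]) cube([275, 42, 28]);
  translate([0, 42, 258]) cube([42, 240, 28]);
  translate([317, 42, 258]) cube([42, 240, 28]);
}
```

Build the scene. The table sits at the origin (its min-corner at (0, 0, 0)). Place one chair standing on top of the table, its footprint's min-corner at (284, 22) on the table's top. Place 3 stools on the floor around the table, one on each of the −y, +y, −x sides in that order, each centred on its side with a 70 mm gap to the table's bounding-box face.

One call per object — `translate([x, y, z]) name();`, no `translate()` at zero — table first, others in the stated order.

table();
translate([284, 22, 709]) chair();
translate([505, -394, 0]) stool();
translate([505, 604, 0]) stool();
translate([-429, 105, 0]) stool();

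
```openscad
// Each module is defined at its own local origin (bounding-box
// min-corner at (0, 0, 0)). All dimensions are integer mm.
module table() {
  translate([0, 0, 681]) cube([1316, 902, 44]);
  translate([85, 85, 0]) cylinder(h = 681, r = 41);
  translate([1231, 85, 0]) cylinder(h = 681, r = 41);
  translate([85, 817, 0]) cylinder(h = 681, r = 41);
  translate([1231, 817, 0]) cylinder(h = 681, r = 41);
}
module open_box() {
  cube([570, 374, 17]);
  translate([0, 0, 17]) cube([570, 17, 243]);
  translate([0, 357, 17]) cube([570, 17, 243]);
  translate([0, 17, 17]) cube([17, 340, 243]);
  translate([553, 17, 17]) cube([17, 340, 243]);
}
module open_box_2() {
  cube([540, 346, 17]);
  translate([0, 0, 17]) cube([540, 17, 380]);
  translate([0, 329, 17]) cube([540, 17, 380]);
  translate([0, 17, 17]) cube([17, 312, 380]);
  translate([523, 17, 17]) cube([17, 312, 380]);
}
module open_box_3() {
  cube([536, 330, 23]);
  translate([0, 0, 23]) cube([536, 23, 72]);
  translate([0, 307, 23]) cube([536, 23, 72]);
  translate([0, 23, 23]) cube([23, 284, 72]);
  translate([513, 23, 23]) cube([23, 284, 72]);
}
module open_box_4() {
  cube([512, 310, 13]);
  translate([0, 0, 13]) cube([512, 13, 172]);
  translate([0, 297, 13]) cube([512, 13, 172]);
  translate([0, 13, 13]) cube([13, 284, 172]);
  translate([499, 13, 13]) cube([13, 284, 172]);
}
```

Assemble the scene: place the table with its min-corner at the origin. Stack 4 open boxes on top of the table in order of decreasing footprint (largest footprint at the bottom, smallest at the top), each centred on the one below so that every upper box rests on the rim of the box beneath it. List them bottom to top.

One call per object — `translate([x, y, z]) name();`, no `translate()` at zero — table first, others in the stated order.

table();
translate([373, 264, 725]) open_box();
translate([388, 278, 985]) open_box_2();
translate([390, 286, 1382]) open_box_3();
translate([402, 296, 1477]) open_box_4();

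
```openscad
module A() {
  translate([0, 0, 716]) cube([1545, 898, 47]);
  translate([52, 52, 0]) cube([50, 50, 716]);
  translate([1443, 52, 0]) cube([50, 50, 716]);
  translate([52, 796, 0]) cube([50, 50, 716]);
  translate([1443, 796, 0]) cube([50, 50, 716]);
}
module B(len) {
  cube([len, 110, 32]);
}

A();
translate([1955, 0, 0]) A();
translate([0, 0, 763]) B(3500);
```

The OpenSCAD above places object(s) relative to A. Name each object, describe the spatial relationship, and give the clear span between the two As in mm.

Second table starts at x = 1955; first ends at x = 1545; clear span = 1955 − 1545 = 410 mm.

A is a table. B is a beam. A beam spans the tops of two tables. The clear span between the two tables is 410 mm.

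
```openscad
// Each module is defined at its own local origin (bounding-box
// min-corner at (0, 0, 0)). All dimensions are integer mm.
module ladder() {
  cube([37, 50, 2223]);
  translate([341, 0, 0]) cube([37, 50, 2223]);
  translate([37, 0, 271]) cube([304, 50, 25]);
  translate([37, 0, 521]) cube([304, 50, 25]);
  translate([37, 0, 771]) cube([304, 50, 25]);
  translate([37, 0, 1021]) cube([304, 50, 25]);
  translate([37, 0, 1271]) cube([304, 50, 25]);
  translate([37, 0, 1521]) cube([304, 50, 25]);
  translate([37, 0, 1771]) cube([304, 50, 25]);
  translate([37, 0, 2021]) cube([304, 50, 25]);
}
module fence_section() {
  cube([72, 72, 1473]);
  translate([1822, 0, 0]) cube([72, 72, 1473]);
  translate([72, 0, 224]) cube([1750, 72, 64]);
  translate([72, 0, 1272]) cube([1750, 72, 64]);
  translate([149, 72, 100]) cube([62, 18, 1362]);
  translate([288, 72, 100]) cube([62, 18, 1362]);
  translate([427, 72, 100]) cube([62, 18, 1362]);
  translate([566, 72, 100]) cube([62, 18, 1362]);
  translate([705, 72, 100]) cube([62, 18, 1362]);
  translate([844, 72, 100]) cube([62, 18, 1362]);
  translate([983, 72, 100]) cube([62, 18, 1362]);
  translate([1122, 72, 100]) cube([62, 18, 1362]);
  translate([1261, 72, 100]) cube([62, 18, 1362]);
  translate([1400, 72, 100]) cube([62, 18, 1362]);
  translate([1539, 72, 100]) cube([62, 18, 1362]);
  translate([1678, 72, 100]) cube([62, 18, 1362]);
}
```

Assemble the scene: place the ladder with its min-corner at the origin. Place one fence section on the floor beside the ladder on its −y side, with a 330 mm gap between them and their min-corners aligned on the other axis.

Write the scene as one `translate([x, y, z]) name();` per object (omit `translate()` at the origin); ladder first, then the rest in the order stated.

ladder();
translate([0, -420, 0]) fence_section();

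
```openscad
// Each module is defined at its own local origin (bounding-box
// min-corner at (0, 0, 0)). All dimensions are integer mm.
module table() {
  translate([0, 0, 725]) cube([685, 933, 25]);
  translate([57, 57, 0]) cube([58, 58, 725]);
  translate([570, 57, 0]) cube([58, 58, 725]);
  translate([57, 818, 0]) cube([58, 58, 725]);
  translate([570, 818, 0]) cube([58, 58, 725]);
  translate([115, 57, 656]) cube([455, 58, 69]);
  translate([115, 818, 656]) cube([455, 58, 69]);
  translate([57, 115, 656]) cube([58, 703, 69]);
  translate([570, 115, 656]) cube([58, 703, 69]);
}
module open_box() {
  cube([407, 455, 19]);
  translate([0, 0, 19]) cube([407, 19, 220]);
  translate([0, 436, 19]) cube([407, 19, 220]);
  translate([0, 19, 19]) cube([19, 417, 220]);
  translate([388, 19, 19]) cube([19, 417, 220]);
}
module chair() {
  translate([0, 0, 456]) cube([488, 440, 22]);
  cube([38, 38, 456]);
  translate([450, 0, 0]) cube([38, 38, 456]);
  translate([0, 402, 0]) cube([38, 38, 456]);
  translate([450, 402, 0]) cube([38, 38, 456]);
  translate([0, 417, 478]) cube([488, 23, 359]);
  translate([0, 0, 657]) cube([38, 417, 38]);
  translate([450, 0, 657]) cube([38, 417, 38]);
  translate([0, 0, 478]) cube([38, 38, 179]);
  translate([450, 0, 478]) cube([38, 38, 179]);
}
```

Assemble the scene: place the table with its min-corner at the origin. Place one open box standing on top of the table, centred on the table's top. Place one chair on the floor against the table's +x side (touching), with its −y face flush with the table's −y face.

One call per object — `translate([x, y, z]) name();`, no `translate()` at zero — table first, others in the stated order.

table();
translate([139, 239, 750]) open_box();
translate([685, 0, 0]) chair();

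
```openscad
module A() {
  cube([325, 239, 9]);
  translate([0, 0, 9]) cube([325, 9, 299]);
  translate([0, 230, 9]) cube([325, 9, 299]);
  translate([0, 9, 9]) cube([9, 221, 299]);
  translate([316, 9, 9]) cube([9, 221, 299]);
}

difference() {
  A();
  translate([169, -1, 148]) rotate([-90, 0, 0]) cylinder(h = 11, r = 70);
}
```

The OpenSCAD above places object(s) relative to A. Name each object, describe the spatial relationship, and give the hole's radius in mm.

A is an open box. The open box has a circular hole through its front wall. The hole's radius is 70 mm.

The subtracted cylinder has r = 70 mm.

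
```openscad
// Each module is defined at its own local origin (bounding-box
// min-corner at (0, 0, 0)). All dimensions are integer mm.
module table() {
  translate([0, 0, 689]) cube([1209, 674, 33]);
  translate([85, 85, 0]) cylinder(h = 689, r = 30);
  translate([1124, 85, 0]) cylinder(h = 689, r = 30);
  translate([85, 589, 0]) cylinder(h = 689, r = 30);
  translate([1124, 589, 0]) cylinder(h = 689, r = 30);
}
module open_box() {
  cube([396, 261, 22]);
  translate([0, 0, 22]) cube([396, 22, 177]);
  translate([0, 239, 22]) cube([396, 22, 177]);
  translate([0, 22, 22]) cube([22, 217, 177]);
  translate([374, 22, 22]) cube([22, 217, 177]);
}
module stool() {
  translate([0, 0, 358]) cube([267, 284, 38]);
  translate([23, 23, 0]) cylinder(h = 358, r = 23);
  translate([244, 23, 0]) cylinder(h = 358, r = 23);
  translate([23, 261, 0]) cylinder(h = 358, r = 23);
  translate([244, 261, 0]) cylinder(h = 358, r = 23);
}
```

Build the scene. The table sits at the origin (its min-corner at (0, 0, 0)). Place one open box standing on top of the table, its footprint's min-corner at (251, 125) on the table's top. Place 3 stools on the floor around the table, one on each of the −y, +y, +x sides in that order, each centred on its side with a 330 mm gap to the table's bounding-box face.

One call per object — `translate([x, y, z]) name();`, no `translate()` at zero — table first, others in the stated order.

table();
translate([251, 125, 722]) open_box();
translate([471, -614, 0]) stool();
translate([471, 1004, 0]) stool();
translate([1539, 195, 0]) stool();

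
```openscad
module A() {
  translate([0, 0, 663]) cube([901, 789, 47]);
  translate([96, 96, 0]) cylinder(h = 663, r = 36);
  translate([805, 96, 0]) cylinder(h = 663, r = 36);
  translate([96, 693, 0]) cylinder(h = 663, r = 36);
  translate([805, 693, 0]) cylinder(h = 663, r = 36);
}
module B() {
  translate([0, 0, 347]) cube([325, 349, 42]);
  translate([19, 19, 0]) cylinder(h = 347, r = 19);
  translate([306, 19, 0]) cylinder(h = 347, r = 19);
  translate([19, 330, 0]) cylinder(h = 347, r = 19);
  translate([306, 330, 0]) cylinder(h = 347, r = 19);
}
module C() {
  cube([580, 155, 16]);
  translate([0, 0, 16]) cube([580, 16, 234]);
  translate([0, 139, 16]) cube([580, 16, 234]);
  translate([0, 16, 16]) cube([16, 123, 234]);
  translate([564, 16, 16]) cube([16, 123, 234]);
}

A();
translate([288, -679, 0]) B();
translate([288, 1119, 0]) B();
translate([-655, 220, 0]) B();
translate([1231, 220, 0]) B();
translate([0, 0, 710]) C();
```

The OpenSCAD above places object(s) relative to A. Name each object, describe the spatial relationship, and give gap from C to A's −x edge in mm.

A is a table. B is a stool. C is an open box. Four stools sit around the table at the −y, +y, −x, +x sides. The open box is on top of the table. The gap from the open box to the table's −x edge is 0 mm.

The open box's min-x is at 0; the table's min-x is 0; gap = 0 mm.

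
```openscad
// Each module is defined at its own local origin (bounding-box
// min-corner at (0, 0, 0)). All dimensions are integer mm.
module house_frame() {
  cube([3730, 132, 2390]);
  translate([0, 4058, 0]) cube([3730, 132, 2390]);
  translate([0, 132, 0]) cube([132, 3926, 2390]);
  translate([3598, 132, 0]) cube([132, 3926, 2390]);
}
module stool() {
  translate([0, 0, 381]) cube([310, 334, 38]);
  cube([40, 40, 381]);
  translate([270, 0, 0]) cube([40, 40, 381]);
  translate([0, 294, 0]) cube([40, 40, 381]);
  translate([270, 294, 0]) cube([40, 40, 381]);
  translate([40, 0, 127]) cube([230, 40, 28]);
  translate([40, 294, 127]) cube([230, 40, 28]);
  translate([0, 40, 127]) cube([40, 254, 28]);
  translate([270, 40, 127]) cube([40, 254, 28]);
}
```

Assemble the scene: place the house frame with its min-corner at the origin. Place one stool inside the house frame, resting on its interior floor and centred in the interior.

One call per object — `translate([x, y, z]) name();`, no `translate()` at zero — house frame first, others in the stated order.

house_frame();
translate([1710, 1928, 0]) stool();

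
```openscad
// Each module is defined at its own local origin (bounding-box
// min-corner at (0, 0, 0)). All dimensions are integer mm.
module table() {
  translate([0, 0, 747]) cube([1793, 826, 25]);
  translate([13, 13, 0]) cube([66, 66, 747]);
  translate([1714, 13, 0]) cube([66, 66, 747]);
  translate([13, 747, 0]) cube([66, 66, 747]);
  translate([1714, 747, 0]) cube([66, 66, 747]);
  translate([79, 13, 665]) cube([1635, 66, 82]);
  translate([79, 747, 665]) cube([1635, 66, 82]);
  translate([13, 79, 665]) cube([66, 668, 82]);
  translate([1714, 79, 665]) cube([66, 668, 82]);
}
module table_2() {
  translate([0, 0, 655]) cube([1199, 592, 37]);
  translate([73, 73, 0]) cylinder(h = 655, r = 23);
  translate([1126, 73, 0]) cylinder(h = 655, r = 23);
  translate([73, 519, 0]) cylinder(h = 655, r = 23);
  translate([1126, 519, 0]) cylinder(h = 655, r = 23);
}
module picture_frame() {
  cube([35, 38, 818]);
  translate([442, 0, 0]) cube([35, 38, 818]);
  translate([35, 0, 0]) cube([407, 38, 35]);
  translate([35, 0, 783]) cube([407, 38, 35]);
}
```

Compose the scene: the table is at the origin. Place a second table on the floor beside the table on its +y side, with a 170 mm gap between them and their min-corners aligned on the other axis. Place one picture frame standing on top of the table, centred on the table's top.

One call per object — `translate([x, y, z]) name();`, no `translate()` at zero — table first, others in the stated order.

table();
translate([0, 996, 0]) table_2();
translate([658, 394, 772]) picture_frame();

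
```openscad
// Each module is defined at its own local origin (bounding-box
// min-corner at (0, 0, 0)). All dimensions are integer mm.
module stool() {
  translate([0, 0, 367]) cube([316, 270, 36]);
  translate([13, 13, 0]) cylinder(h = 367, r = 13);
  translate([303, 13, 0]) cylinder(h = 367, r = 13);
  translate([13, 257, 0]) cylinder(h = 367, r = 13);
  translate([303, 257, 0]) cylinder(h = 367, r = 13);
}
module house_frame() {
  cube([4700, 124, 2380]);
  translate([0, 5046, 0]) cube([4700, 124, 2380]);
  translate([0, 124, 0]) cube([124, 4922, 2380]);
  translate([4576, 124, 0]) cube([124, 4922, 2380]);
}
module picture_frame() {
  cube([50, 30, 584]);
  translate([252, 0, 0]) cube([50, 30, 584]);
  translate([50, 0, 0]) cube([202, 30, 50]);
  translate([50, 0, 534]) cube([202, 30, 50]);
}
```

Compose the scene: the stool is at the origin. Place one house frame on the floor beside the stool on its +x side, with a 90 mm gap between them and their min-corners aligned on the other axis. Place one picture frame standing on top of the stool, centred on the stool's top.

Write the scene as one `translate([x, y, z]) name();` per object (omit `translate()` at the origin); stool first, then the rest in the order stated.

stool();
translate([406, 0, 0]) house_frame();
translate([7, 120, 403]) picture_frame();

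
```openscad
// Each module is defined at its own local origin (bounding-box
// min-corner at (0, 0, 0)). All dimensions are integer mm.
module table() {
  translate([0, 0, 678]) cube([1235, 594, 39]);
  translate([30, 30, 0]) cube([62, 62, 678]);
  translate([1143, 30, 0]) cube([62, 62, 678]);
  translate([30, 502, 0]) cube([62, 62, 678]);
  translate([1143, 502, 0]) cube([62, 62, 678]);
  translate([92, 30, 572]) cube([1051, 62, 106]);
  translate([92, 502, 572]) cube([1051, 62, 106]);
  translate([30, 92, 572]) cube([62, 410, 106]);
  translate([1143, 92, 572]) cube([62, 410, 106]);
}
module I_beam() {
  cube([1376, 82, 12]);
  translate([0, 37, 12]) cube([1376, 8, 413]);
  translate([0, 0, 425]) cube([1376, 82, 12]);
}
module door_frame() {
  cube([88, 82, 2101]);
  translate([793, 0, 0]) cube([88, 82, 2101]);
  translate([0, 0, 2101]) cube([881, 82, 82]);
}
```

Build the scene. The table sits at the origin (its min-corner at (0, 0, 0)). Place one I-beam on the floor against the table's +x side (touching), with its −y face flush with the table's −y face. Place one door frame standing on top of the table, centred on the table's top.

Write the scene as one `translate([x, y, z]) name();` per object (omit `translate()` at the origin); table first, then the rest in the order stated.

table();
translate([1235, 0, 0]) I_beam();
translate([177, 256, 717]) door_frame();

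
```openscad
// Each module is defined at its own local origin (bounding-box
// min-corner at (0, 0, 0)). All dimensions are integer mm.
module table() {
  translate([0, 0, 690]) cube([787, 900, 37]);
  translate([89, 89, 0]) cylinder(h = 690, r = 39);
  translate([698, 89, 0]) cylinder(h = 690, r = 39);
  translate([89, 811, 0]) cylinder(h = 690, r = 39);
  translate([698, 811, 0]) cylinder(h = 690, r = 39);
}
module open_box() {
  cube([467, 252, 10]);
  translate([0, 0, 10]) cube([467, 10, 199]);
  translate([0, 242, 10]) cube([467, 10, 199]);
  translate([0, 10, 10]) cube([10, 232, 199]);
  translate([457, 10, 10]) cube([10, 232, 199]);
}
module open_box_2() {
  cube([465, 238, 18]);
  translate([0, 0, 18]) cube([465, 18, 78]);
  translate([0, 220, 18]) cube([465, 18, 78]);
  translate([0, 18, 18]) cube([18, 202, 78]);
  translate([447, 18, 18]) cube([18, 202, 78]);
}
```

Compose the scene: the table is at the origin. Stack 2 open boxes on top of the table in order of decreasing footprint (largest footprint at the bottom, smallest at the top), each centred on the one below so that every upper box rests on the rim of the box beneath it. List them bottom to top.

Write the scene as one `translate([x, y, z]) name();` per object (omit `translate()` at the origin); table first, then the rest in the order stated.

table();
translate([160, 324, 727]) open_box();
translate([161, 331, 936]) open_box_2();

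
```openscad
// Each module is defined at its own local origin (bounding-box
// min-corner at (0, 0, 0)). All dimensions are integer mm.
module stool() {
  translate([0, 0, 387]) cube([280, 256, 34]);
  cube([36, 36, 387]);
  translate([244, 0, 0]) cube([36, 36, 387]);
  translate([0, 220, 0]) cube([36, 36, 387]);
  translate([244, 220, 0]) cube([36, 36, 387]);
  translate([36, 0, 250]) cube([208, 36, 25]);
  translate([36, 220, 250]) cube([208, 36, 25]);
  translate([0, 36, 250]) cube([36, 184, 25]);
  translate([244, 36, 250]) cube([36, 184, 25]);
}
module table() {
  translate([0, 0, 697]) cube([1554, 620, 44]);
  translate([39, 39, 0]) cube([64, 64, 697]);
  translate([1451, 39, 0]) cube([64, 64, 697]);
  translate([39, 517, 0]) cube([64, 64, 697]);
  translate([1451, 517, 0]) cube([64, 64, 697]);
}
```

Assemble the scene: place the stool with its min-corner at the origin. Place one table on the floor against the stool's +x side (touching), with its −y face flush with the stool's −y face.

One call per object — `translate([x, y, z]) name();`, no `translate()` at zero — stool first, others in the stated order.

stool();
translate([280, 0, 0]) table();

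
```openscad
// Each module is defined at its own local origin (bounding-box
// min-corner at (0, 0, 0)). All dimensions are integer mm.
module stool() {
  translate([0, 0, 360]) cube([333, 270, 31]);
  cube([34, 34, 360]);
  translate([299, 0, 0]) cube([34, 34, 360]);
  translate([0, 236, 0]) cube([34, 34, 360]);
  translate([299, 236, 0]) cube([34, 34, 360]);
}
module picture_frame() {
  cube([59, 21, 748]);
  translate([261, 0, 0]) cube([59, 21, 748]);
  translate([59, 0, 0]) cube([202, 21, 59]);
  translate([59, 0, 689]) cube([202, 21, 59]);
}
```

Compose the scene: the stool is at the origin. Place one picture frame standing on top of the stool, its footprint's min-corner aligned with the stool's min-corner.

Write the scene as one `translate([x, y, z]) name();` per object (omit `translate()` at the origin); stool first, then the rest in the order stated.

stool();
translate([0, 0, 391]) picture_frame();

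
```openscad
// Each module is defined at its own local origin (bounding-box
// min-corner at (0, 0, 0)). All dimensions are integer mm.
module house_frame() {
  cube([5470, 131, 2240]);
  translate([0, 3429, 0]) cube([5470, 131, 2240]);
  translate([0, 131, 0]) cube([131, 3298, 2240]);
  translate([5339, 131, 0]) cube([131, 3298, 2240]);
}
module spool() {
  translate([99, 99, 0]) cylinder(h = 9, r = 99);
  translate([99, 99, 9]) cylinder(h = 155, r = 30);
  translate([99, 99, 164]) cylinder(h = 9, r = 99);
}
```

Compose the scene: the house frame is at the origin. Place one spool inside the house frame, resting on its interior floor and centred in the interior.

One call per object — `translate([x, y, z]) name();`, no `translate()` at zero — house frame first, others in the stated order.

house_frame();
translate([2636, 1681, 0]) spool();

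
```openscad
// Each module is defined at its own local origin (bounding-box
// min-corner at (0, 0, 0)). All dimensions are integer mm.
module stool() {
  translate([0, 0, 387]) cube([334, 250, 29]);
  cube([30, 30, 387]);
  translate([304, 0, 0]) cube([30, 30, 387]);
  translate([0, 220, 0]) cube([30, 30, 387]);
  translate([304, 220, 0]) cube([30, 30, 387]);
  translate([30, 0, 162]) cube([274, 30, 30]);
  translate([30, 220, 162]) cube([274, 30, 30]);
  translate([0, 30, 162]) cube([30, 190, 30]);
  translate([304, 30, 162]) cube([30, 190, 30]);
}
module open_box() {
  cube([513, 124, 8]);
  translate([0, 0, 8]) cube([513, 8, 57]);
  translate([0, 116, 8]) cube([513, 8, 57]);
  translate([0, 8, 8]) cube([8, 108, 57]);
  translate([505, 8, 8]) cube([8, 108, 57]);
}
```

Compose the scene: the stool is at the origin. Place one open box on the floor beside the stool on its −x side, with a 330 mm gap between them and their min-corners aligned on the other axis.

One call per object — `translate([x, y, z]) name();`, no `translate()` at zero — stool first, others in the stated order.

stool();
translate([-843, 0, 0]) open_box();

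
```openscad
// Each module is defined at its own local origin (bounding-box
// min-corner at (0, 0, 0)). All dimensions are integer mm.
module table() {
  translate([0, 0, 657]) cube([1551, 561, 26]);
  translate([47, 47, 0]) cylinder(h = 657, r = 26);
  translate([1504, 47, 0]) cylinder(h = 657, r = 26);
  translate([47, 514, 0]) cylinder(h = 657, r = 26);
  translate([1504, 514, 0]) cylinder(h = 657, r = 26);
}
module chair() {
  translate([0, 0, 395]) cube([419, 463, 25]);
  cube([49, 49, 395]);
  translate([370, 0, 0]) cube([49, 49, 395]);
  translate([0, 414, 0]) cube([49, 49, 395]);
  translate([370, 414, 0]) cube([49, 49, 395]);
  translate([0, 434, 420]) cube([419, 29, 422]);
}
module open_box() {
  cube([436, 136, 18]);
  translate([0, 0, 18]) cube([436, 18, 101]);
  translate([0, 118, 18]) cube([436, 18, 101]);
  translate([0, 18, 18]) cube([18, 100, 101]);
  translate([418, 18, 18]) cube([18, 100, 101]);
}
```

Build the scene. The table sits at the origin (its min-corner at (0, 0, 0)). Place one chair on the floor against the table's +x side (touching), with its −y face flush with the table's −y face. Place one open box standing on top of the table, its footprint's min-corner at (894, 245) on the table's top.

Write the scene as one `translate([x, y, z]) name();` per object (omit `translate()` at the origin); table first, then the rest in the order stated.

table();
translate([1551, 0, 0]) chair();
translate([894, 245, 683]) open_box();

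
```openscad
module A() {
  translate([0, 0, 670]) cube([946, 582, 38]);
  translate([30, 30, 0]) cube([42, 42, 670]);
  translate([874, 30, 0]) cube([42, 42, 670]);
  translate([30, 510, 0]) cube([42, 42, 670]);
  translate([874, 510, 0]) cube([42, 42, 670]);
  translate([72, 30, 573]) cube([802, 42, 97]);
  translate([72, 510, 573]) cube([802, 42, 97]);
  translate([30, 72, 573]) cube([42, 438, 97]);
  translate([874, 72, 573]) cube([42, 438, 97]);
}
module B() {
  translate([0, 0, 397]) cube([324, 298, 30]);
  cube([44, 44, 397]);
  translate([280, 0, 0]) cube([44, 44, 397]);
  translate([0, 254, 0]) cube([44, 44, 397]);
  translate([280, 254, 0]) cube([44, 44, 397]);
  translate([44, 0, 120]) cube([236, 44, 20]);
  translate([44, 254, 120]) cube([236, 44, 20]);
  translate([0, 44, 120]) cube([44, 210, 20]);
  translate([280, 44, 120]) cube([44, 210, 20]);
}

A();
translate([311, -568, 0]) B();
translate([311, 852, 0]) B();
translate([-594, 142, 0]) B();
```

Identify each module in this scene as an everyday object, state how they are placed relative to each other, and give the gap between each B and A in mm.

Each stool's nearest face is 270 mm from the table's bounding box.

A is a table. B is a stool. Three stools sit around the table at the −y, +y, −x sides. The gap between each stool and the table is 270 mm.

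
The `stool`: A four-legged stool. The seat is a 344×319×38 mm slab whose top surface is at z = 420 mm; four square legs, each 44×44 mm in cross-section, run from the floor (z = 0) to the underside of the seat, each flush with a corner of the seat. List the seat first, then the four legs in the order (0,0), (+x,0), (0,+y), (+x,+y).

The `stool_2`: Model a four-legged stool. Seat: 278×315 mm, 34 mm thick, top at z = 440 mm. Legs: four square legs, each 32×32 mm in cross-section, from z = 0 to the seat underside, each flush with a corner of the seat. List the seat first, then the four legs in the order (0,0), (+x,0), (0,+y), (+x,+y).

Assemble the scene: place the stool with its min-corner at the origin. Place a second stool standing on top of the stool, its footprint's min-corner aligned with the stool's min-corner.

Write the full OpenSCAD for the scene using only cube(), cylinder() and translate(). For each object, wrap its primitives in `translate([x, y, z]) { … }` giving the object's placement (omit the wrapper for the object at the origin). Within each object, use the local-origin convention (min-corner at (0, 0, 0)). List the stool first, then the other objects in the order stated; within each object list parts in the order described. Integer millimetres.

translate([0, 0, 382]) cube([344, 319, 38]);
cube([44, 44, 382]);
translate([300, 0, 0]) cube([44, 44, 382]);
translate([0, 275, 0]) cube([44, 44, 382]);
translate([300, 275, 0]) cube([44, 44, 382]);
translate([0, 0, 420]) {
  translate([0, 0, 406]) cube([278, 315, 34]);
  cube([32, 32, 406]);
  translate([246, 0, 0]) cube([32, 32, 406]);
  translate([0, 283, 0]) cube([32, 32, 406]);
  translate([246, 283, 0]) cube([32, 32, 406]);
}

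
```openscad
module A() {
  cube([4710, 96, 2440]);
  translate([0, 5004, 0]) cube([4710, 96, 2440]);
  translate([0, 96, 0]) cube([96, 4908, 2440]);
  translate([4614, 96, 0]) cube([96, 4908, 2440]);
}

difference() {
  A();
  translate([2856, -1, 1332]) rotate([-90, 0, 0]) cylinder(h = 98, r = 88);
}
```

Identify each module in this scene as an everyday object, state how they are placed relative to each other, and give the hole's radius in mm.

The subtracted cylinder has r = 88 mm.

A is a house frame. The house frame has a circular hole through its front wall. The hole's radius is 88 mm.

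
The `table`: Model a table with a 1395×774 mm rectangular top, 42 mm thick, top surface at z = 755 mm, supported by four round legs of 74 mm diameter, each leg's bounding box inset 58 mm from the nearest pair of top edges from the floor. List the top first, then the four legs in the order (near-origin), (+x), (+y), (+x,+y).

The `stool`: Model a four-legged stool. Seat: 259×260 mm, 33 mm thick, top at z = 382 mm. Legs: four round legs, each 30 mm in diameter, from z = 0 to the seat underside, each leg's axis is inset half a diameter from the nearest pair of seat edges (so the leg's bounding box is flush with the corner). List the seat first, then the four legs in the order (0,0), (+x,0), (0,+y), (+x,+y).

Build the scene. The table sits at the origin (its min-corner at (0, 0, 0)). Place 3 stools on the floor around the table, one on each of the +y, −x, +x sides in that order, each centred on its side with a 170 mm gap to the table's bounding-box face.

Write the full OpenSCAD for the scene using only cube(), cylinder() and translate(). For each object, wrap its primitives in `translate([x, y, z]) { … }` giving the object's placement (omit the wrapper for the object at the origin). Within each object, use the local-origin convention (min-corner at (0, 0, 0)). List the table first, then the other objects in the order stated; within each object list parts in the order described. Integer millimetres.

translate([0, 0, 713]) cube([1395, 774, 42]);
translate([95, 95, 0]) cylinder(h = 713, r = 37);
translate([1300, 95, 0]) cylinder(h = 713, r = 37);
translate([95, 679, 0]) cylinder(h = 713, r = 37);
translate([1300, 679, 0]) cylinder(h = 713, r = 37);
translate([568, 944, 0]) {
  translate([0, 0, 349]) cube([259, 260, 33]);
  translate([15, 15, 0]) cylinder(h = 349, r = 15);
  translate([244, 15, 0]) cylinder(h = 349, r = 15);
  translate([15, 245, 0]) cylinder(h = 349, r = 15);
  translate([244, 245, 0]) cylinder(h = 349, r = 15);
}
translate([-429, 257, 0]) {
  translate([0, 0, 349]) cube([259, 260, 33]);
  translate([15, 15, 0]) cylinder(h = 349, r = 15);
  translate([244, 15, 0]) cylinder(h = 349, r = 15);
  translate([15, 245, 0]) cylinder(h = 349, r = 15);
  translate([244, 245, 0]) cylinder(h = 349, r = 15);
}
translate([1565, 257, 0]) {
  translate([0, 0, 349]) cube([259, 260, 33]);
  translate([15, 15, 0]) cylinder(h = 349, r = 15);
  translate([244, 15, 0]) cylinder(h = 349, r = 15);
  translate([15, 245, 0]) cylinder(h = 349, r = 15);
  translate([244, 245, 0]) cylinder(h = 349, r = 15);
}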